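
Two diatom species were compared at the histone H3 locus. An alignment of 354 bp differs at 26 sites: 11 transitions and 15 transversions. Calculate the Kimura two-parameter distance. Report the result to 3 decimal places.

0.077

P = 11/354 ≈ 0.031073 and Q = 15/354 ≈ 0.042373.
Under the Kimura two-parameter model, d = −½ ln(1 − 2P − Q) − ¼ ln(1 − 2Q).
1 − 2P − Q = 0.895481, giving −½ ln(0.895481) = 0.055197.
1 − 2Q = 0.915254, giving −¼ ln(0.915254) = 0.022138.
d = 0.055197 + 0.022138 = 0.077335.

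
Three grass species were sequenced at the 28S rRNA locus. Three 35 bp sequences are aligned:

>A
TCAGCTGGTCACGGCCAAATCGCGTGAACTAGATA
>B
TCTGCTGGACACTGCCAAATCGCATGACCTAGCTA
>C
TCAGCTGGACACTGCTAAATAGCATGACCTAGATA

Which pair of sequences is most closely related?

B and C

A–B: 6/35 differ, p = 0.171, d = 0.195.
A–C: 6/35 differ, p = 0.171, d = 0.195.
B–C: 4/35 differ, p = 0.114, d = 0.124.
The smallest distance is between B and C.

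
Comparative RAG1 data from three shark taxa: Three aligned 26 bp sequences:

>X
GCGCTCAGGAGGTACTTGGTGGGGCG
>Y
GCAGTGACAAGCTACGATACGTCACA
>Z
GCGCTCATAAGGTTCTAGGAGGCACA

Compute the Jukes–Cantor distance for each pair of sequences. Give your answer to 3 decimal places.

d(X,Y) = 1.100, d(X,Z) = 0.396, d(Y,Z) = 0.623

X–Y: 15/26 sites differ → p ≈ 0.576923, d = −0.75 ln(1 − 0.769231) = 1.099754 ≈ 1.100.
X–Z: 8/26 sites differ → p ≈ 0.307692, d = −0.75 ln(1 − 0.410256) = 0.396050 ≈ 0.396.
Y–Z: 11/26 sites differ → p ≈ 0.423077, d = −0.75 ln(1 − 0.564103) = 0.622762 ≈ 0.623.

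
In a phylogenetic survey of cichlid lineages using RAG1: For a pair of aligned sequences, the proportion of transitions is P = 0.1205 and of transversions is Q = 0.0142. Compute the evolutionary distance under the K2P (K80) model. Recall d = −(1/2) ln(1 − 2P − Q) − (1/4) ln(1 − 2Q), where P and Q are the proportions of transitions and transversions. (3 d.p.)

0.155

Under the Kimura two-parameter model, d = −½ ln(1 − 2P − Q) − ¼ ln(1 − 2Q).
1 − 2P − Q = 0.7448, giving −½ ln(0.7448) = 0.147320.
1 − 2Q = 0.9716, giving −¼ ln(0.9716) = 0.007203.
d = 0.147320 + 0.007203 = 0.154523.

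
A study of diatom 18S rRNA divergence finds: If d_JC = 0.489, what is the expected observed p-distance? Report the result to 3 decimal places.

p = (3/4)(1 − e^(−4d/3)) = 0.75 × (1 − e^(-0.652)) = 0.75 × (1 − 0.521003) = 0.359248.

0.359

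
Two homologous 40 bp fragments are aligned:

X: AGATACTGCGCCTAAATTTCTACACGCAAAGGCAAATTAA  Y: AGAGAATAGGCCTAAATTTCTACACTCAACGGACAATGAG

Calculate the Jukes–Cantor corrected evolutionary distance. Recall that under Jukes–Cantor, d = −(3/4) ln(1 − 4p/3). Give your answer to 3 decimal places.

The sequences differ at 10 of 40 sites (4, 6, 8, 9, 26, 30, 33, 34, 38, 40), so p = 10/40 = 0.25.
d = −(3/4) ln(1 − 4p/3) = −0.75 ln(1 − 0.333333) = −0.75 ln(0.666667)
  = −0.75 × (-0.405465) = 0.304099 substitutions/site.

0.304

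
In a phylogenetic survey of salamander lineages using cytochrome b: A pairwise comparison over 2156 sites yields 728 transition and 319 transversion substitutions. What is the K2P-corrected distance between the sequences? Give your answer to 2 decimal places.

0.95

P = 728/2156 ≈ 0.337662 and Q = 319/2156 ≈ 0.147959.
Under the Kimura two-parameter model, d = −½ ln(1 − 2P − Q) − ¼ ln(1 − 2Q).
1 − 2P − Q = 0.176717, giving −½ ln(0.176717) = 0.866603.
1 − 2Q = 0.704082, giving −¼ ln(0.704082) = 0.087715.
d = 0.866603 + 0.087715 = 0.954318.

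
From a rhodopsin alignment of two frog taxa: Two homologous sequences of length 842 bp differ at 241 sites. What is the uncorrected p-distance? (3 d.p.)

0.286

p = 241/842 = 0.286223… ≈ 0.286 (to 3 d.p.).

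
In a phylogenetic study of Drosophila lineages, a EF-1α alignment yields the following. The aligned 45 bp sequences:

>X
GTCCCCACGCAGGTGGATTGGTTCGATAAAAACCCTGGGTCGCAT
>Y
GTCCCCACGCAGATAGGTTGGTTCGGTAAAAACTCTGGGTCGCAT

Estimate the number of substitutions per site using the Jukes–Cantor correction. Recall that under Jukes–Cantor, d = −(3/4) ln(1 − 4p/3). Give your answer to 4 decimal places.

The sequences differ at 5 of 45 sites (13, 15, 17, 26, 34), so p = 5/45 ≈ 0.111111.
d = −(3/4) ln(1 − 4p/3) = −0.75 ln(1 − 0.148148) = −0.75 ln(0.851852)
  = −0.75 × (-0.160342) = 0.120257 substitutions/site.

0.1203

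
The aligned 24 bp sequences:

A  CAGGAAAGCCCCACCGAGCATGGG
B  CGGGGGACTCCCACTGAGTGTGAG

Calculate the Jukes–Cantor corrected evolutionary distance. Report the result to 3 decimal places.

The sequences differ at 9 of 24 sites (2, 5, 6, 8, 9, 15, 19, 20, 23), so p = 9/24 = 0.375.
d = −(3/4) ln(1 − 4p/3) = −0.75 ln(1 − 0.5) = −0.75 ln(0.5)
  = −0.75 × (-0.693147) = 0.519860 substitutions/site.

0.520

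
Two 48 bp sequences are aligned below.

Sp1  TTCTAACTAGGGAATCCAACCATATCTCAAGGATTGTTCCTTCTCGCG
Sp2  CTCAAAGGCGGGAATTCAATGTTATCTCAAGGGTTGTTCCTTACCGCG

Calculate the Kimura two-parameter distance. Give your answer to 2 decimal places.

Of 48 sites, 5 differences are transitions and 7 are transversions, so P = 5/48 ≈ 0.104167 and Q = 7/48 ≈ 0.145833.
Under the Kimura two-parameter model, d = −½ ln(1 − 2P − Q) − ¼ ln(1 − 2Q).
1 − 2P − Q = 0.645833, giving −½ ln(0.645833) = 0.218607.
1 − 2Q = 0.708334, giving −¼ ln(0.708334) = 0.086210.
d = 0.218607 + 0.086210 = 0.304817.

0.30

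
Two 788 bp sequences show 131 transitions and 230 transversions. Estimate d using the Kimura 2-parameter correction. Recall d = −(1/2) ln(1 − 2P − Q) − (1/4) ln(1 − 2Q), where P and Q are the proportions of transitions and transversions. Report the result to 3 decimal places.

P = 131/788 ≈ 0.166244 and Q = 230/788 ≈ 0.291878.
Under the Kimura two-parameter model, d = −½ ln(1 − 2P − Q) − ¼ ln(1 − 2Q).
1 − 2P − Q = 0.375634, giving −½ ln(0.375634) = 0.489570.
1 − 2Q = 0.416244, giving −¼ ln(0.416244) = 0.219121.
d = 0.489570 + 0.219121 = 0.708691.

0.709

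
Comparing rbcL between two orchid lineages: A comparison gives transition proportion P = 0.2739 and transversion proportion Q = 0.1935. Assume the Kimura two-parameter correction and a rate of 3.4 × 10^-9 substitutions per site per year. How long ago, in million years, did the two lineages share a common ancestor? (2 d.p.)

Under the Kimura two-parameter model, d = −½ ln(1 − 2P − Q) − ¼ ln(1 − 2Q).
1 − 2P − Q = 0.2587, giving −½ ln(0.2587) = 0.676043.
1 − 2Q = 0.613, giving −¼ ln(0.613) = 0.122348.
d = 0.676043 + 0.122348 = 0.798391.
Under a molecular clock d = 2μt, so t = d/(2μ) = 0.798391 / (2 × 3.4 × 10^-9) = 117.41 million years.

117.41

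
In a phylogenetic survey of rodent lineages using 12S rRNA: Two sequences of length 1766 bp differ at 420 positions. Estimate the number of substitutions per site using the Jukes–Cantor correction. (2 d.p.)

p = 420/1766 ≈ 0.237826.
d = −(3/4) ln(1 − 4p/3) = −0.75 ln(1 − 0.317101) = −0.75 ln(0.682899)
  = −0.75 × (-0.381408) = 0.286056 substitutions/site.

0.29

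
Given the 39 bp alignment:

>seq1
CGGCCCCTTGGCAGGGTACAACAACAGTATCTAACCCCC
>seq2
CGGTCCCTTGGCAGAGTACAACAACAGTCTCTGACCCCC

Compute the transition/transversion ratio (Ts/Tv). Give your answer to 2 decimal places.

Transitions are A↔G and C↔T; transversions are all other mismatches.
Transitions: 3. Transversions: 1.
R = 3/1 = 3.00.

3.00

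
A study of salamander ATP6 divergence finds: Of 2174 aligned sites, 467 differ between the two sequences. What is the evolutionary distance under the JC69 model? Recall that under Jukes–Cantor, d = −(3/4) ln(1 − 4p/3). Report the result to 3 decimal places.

p = 467/2174 ≈ 0.214811.
d = −(3/4) ln(1 − 4p/3) = −0.75 ln(1 − 0.286415) = −0.75 ln(0.713585)
  = −0.75 × (-0.337454) = 0.253091 substitutions/site.

0.253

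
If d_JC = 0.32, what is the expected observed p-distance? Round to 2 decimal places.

p = (3/4)(1 − e^(−4d/3)) = 0.75 × (1 − e^(-0.426667)) = 0.75 × (1 − 0.652681) = 0.260489.

0.26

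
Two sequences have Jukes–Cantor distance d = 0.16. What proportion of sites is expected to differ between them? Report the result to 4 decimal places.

p = (3/4)(1 − e^(−4d/3)) = 0.75 × (1 − e^(-0.213333)) = 0.75 × (1 − 0.807887) = 0.144085.

0.1441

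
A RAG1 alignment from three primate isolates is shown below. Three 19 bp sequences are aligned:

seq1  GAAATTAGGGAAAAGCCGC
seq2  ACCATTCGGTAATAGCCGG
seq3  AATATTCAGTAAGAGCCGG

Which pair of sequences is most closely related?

seq2 and seq3

seq1–seq2: 7/19 differ, p = 0.368, d = 0.507.
seq1–seq3: 7/19 differ, p = 0.368, d = 0.507.
seq2–seq3: 4/19 differ, p = 0.211, d = 0.247.
The smallest distance is between seq2 and seq3.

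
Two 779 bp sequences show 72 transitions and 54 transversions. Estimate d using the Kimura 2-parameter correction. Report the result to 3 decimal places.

0.184

P = 72/779 ≈ 0.092426 and Q = 54/779 ≈ 0.06932.
Under the Kimura two-parameter model, d = −½ ln(1 − 2P − Q) − ¼ ln(1 − 2Q).
1 − 2P − Q = 0.745828, giving −½ ln(0.745828) = 0.146630.
1 − 2Q = 0.86136, giving −¼ ln(0.86136) = 0.037311.
d = 0.146630 + 0.037311 = 0.183941.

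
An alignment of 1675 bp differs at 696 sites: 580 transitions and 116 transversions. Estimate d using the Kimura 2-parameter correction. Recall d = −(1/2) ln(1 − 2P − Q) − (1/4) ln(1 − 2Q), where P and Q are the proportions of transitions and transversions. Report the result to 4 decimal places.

0.7546

P = 580/1675 ≈ 0.346269 and Q = 116/1675 ≈ 0.069254.
Under the Kimura two-parameter model, d = −½ ln(1 − 2P − Q) − ¼ ln(1 − 2Q).
1 − 2P − Q = 0.238208, giving −½ ln(0.238208) = 0.717306.
1 − 2Q = 0.861492, giving −¼ ln(0.861492) = 0.037272.
d = 0.717306 + 0.037272 = 0.754578.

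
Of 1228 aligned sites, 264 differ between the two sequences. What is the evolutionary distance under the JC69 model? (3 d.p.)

p = 264/1228 ≈ 0.214984.
d = −(3/4) ln(1 − 4p/3) = −0.75 ln(1 − 0.286645) = −0.75 ln(0.713355)
  = −0.75 × (-0.337776) = 0.253332 substitutions/site.

0.253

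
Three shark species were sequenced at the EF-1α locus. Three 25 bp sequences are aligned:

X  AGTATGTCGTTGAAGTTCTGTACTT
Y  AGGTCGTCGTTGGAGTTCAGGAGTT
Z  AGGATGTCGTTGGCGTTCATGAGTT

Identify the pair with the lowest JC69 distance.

Y and Z

X–Y: 7/25 differ, p = 0.280, d = 0.351.
X–Z: 7/25 differ, p = 0.280, d = 0.351.
Y–Z: 4/25 differ, p = 0.160, d = 0.180.
The smallest distance is between Y and Z.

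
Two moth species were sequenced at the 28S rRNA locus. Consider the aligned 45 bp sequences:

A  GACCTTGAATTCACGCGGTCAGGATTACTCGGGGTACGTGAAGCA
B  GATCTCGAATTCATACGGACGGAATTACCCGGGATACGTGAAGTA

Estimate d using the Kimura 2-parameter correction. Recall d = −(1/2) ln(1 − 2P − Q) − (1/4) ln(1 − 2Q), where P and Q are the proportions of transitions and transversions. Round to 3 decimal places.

0.286

Of 45 sites, 9 differences are transitions and 1 are transversions, so P = 9/45 = 0.2 and Q = 1/45 ≈ 0.022222.
Under the Kimura two-parameter model, d = −½ ln(1 − 2P − Q) − ¼ ln(1 − 2Q).
1 − 2P − Q = 0.577778, giving −½ ln(0.577778) = 0.274283.
1 − 2Q = 0.955556, giving −¼ ln(0.955556) = 0.011365.
d = 0.274283 + 0.011365 = 0.285648.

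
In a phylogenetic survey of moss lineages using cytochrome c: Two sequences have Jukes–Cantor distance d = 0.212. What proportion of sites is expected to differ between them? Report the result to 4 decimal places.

0.1847

p = (3/4)(1 − e^(−4d/3)) = 0.75 × (1 − e^(-0.282667)) = 0.75 × (1 − 0.753771) = 0.184672.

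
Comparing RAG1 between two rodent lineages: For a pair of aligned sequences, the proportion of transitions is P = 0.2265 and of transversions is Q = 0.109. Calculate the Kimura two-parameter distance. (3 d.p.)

Under the Kimura two-parameter model, d = −½ ln(1 − 2P − Q) − ¼ ln(1 − 2Q).
1 − 2P − Q = 0.438, giving −½ ln(0.438) = 0.412768.
1 − 2Q = 0.782, giving −¼ ln(0.782) = 0.061475.
d = 0.412768 + 0.061475 = 0.474243.

0.474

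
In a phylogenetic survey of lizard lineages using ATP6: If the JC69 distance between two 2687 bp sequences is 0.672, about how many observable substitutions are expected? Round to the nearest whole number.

1193

Invert JC69: p = (3/4)(1 − e^(−4d/3)) = 0.75 × (1 − e^(-0.896)) = 0.75 × (1 − 0.408199) = 0.443851.
Expected differing sites = pL ≈ 0.443851 × 2687 = 1192.627637 ≈ 1193.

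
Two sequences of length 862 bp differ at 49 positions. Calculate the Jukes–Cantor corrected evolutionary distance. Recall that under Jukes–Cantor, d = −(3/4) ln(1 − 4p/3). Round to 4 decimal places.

0.0591

p = 49/862 ≈ 0.056845.
d = −(3/4) ln(1 − 4p/3) = −0.75 ln(1 − 0.075793) = −0.75 ln(0.924207)
  = −0.75 × (-0.078819) = 0.059114 substitutions/site.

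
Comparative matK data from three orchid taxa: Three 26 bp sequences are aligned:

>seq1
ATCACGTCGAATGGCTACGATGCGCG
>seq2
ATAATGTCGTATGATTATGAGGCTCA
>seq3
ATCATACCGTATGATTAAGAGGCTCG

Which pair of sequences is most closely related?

seq2 and seq3

seq1–seq2: 9/26 differ, p = 0.346, d = 0.464.
seq1–seq3: 9/26 differ, p = 0.346, d = 0.464.
seq2–seq3: 5/26 differ, p = 0.192, d = 0.222.
The smallest distance is between seq2 and seq3.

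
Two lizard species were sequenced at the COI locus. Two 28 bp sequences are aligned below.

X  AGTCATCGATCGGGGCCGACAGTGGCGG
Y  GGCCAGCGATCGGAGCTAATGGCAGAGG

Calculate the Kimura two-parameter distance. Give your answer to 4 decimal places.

0.6649

Of 28 sites, 9 differences are transitions and 2 are transversions, so P = 9/28 ≈ 0.321429 and Q = 2/28 ≈ 0.071429.
Under the Kimura two-parameter model, d = −½ ln(1 − 2P − Q) − ¼ ln(1 − 2Q).
1 − 2P − Q = 0.285713, giving −½ ln(0.285713) = 0.626384.
1 − 2Q = 0.857142, giving −¼ ln(0.857142) = 0.038538.
d = 0.626384 + 0.038538 = 0.664922.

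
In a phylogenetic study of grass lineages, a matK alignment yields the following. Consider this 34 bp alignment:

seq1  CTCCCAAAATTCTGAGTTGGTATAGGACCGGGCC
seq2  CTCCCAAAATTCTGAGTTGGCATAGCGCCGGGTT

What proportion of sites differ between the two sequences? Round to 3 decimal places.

The sequences differ at 5 of 34 positions (sites 21, 26, 27, 33, 34).
p = 5/34 = 0.147058… ≈ 0.147 (to 3 d.p.).

0.147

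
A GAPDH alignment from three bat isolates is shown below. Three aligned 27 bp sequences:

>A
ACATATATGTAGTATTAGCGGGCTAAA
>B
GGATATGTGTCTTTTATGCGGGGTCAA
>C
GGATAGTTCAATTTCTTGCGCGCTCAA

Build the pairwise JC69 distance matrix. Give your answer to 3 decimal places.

A–B: 10/27 sites differ → p ≈ 0.37037, d = −0.75 ln(1 − 0.493827) = 0.510658 ≈ 0.511.
A–C: 12/27 sites differ → p ≈ 0.444444, d = −0.75 ln(1 − 0.592592) = 0.673455 ≈ 0.673.
B–C: 9/27 sites differ → p ≈ 0.333333, d = −0.75 ln(1 − 0.444444) = 0.440839 ≈ 0.441.

d(A,B) = 0.511, d(A,C) = 0.673, d(B,C) = 0.441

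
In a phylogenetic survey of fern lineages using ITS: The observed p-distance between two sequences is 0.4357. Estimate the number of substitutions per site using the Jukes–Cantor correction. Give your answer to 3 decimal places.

0.652

d = −(3/4) ln(1 − 4p/3) = −0.75 ln(1 − 0.580933) = −0.75 ln(0.419067)
  = −0.75 × (-0.869724) = 0.652293 substitutions/site.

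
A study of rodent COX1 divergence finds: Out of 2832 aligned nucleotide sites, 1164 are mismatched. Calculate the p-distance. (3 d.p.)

p = 1164/2832 = 0.411016… ≈ 0.411 (to 3 d.p.).

0.411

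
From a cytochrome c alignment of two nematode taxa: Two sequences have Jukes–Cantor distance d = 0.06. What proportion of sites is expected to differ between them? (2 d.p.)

p = (3/4)(1 − e^(−4d/3)) = 0.75 × (1 − e^(-0.08)) = 0.75 × (1 − 0.923116) = 0.057663.

0.06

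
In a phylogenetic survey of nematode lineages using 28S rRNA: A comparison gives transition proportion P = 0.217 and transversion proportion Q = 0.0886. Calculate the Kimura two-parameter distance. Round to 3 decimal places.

Under the Kimura two-parameter model, d = −½ ln(1 − 2P − Q) − ¼ ln(1 − 2Q).
1 − 2P − Q = 0.4774, giving −½ ln(0.4774) = 0.369700.
1 − 2Q = 0.8228, giving −¼ ln(0.8228) = 0.048761.
d = 0.369700 + 0.048761 = 0.418461.

0.418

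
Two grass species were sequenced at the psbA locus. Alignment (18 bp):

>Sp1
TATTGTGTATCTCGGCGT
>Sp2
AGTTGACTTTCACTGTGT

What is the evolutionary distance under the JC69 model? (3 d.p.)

The sequences differ at 8 of 18 sites (1, 2, 6, 7, 9, 12, 14, 16), so p = 8/18 ≈ 0.444444.
d = −(3/4) ln(1 − 4p/3) = −0.75 ln(1 − 0.592592) = −0.75 ln(0.407408)
  = −0.75 × (-0.897940) = 0.673455 substitutions/site.

0.673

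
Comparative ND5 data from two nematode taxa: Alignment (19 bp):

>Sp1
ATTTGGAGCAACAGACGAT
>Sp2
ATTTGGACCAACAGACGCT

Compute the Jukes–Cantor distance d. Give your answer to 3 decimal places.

0.113

The sequences differ at 2 of 19 sites (8, 18), so p = 2/19 ≈ 0.105263.
d = −(3/4) ln(1 − 4p/3) = −0.75 ln(1 − 0.140351) = −0.75 ln(0.859649)
  = −0.75 × (-0.151231) = 0.113423 substitutions/site.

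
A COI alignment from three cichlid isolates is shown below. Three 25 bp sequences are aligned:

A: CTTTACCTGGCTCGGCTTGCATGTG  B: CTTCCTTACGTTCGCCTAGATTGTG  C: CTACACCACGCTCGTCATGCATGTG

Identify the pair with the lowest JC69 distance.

A and C

A–B: 11/25 differ, p = 0.440, d = 0.663.
A–C: 6/25 differ, p = 0.240, d = 0.289.
B–C: 10/25 differ, p = 0.400, d = 0.572.
The smallest distance is between A and C.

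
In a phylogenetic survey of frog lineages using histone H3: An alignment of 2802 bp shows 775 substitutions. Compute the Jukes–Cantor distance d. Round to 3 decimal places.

p = 775/2802 ≈ 0.276588.
d = −(3/4) ln(1 − 4p/3) = −0.75 ln(1 − 0.368784) = −0.75 ln(0.631216)
  = −0.75 × (-0.460107) = 0.345080 substitutions/site.

0.345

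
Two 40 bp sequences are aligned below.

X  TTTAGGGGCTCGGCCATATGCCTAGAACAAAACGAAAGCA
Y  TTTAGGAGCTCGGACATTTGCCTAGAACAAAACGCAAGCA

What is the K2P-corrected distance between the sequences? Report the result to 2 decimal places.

Of 40 sites, 1 differences are transitions and 3 are transversions, so P = 1/40 = 0.025 and Q = 3/40 = 0.075.
Under the Kimura two-parameter model, d = −½ ln(1 − 2P − Q) − ¼ ln(1 − 2Q).
1 − 2P − Q = 0.875, giving −½ ln(0.875) = 0.066766.
1 − 2Q = 0.85, giving −¼ ln(0.85) = 0.040630.
d = 0.066766 + 0.040630 = 0.107396.

0.11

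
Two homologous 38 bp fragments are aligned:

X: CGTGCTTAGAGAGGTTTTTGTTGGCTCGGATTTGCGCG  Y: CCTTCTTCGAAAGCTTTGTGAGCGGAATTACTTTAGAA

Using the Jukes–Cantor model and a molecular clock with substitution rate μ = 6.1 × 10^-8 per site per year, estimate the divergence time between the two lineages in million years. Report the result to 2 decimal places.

6.75

The sequences differ at 19 of 38 sites, so p = 19/38 = 0.5.
d = −(3/4) ln(1 − 4p/3) = −0.75 ln(1 − 0.666667) = −0.75 ln(0.333333)
  = −0.75 × (-1.098613) = 0.823960 substitutions/site.
Under a molecular clock d = 2μt, so t = d/(2μ) = 0.823960 / (2 × 6.1 × 10^-8) = 6.75 million years.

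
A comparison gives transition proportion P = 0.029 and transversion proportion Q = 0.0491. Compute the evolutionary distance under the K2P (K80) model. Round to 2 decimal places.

0.08

Under the Kimura two-parameter model, d = −½ ln(1 − 2P − Q) − ¼ ln(1 − 2Q).
1 − 2P − Q = 0.8929, giving −½ ln(0.8929) = 0.056640.
1 − 2Q = 0.9018, giving −¼ ln(0.9018) = 0.025841.
d = 0.056640 + 0.025841 = 0.082481.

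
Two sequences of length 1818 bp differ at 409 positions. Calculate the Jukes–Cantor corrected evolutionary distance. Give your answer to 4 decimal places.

0.2675

p = 409/1818 ≈ 0.224972.
d = −(3/4) ln(1 − 4p/3) = −0.75 ln(1 − 0.299963) = −0.75 ln(0.700037)
  = −0.75 × (-0.356622) = 0.267467 substitutions/site.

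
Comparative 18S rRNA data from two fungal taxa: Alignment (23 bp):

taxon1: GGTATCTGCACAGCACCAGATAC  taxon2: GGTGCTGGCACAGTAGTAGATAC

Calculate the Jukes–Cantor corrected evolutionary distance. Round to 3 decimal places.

The sequences differ at 7 of 23 sites (4, 5, 6, 7, 14, 16, 17), so p = 7/23 ≈ 0.304348.
d = −(3/4) ln(1 − 4p/3) = −0.75 ln(1 − 0.405797) = −0.75 ln(0.594203)
  = −0.75 × (-0.520534) = 0.390401 substitutions/site.

0.390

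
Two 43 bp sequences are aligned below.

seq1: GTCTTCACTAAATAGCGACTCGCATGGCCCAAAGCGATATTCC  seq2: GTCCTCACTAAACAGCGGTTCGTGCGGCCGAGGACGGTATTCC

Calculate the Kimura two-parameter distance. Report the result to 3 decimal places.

Of 43 sites, 11 differences are transitions and 1 are transversions, so P = 11/43 ≈ 0.255814 and Q = 1/43 ≈ 0.023256.
Under the Kimura two-parameter model, d = −½ ln(1 − 2P − Q) − ¼ ln(1 − 2Q).
1 − 2P − Q = 0.465116, giving −½ ln(0.465116) = 0.382734.
1 − 2Q = 0.953488, giving −¼ ln(0.953488) = 0.011907.
d = 0.382734 + 0.011907 = 0.394641.

0.395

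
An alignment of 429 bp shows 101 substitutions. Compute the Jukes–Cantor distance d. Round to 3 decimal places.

p = 101/429 ≈ 0.235431.
d = −(3/4) ln(1 − 4p/3) = −0.75 ln(1 − 0.313908) = −0.75 ln(0.686092)
  = −0.75 × (-0.376744) = 0.282558 substitutions/site.

0.283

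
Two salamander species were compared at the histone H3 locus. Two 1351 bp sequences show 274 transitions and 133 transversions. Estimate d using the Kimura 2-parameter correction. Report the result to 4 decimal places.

P = 274/1351 ≈ 0.202813 and Q = 133/1351 ≈ 0.098446.
Under the Kimura two-parameter model, d = −½ ln(1 − 2P − Q) − ¼ ln(1 − 2Q).
1 − 2P − Q = 0.495928, giving −½ ln(0.495928) = 0.350662.
1 − 2Q = 0.803108, giving −¼ ln(0.803108) = 0.054817.
d = 0.350662 + 0.054817 = 0.405479.

0.4055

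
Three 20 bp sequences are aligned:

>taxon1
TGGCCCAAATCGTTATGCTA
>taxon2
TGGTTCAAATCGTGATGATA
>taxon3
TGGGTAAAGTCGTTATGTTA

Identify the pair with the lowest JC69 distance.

taxon1 and taxon2

taxon1–taxon2: 4/20 differ, p = 0.200, d = 0.233.
taxon1–taxon3: 5/20 differ, p = 0.250, d = 0.304.
taxon2–taxon3: 5/20 differ, p = 0.250, d = 0.304.
The smallest distance is between taxon1 and taxon2.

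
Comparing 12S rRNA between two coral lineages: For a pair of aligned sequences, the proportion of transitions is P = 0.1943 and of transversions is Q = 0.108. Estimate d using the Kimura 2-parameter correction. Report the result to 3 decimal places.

Under the Kimura two-parameter model, d = −½ ln(1 − 2P − Q) − ¼ ln(1 − 2Q).
1 − 2P − Q = 0.5034, giving −½ ln(0.5034) = 0.343185.
1 − 2Q = 0.784, giving −¼ ln(0.784) = 0.060837.
d = 0.343185 + 0.060837 = 0.404022.

0.404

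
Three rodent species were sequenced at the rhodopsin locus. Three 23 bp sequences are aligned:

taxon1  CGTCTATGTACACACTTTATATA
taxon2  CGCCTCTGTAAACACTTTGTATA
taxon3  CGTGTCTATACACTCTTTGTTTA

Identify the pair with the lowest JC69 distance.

taxon1 and taxon2

taxon1–taxon2: 4/23 differ, p = 0.174, d = 0.198.
taxon1–taxon3: 6/23 differ, p = 0.261, d = 0.321.
taxon2–taxon3: 6/23 differ, p = 0.261, d = 0.321.
The smallest distance is between taxon1 and taxon2.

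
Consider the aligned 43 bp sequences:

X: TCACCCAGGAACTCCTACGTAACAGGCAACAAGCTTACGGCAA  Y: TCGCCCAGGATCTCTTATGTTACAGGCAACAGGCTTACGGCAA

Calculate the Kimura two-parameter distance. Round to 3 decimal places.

0.157

Of 43 sites, 4 differences are transitions and 2 are transversions, so P = 4/43 ≈ 0.093023 and Q = 2/43 ≈ 0.046512.
Under the Kimura two-parameter model, d = −½ ln(1 − 2P − Q) − ¼ ln(1 − 2Q).
1 − 2P − Q = 0.767442, giving −½ ln(0.767442) = 0.132346.
1 − 2Q = 0.906976, giving −¼ ln(0.906976) = 0.024410.
d = 0.132346 + 0.024410 = 0.156756.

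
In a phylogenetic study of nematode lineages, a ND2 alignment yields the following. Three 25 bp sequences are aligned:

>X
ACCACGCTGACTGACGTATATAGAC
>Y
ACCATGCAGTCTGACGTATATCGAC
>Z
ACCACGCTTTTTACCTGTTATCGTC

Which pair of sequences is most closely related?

X and Y

X–Y: 4/25 differ, p = 0.160, d = 0.180.
X–Z: 10/25 differ, p = 0.400, d = 0.572.
Y–Z: 10/25 differ, p = 0.400, d = 0.572.
The smallest distance is between X and Y.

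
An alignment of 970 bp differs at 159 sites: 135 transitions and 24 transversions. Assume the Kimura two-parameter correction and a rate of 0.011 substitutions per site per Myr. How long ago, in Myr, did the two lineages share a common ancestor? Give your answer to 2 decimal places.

P = 135/970 ≈ 0.139175 and Q = 24/970 ≈ 0.024742.
Under the Kimura two-parameter model, d = −½ ln(1 − 2P − Q) − ¼ ln(1 − 2Q).
1 − 2P − Q = 0.696908, giving −½ ln(0.696908) = 0.180551.
1 − 2Q = 0.950516, giving −¼ ln(0.950516) = 0.012688.
d = 0.180551 + 0.012688 = 0.193239.
Under a molecular clock d = 2μt, so t = d/(2μ) = 0.193239 / (2 × 0.011) = 8.78 Myr.

8.78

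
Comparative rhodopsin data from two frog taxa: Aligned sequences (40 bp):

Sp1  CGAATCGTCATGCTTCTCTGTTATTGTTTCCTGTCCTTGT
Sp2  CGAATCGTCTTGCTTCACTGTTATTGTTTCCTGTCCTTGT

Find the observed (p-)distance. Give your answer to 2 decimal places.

0.05

The sequences differ at 2 of 40 positions (sites 10, 17).
p = 2/40 = 0.05.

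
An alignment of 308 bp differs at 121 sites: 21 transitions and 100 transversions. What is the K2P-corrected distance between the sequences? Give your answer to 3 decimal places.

P = 21/308 ≈ 0.068182 and Q = 100/308 ≈ 0.324675.
Under the Kimura two-parameter model, d = −½ ln(1 − 2P − Q) − ¼ ln(1 − 2Q).
1 − 2P − Q = 0.538961, giving −½ ln(0.538961) = 0.309056.
1 − 2Q = 0.35065, giving −¼ ln(0.35065) = 0.261992.
d = 0.309056 + 0.261992 = 0.571048.

0.571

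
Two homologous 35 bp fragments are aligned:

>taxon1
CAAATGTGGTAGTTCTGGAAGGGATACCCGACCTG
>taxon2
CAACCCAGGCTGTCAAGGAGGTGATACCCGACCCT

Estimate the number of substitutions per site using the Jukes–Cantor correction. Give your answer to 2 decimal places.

The sequences differ at 13 of 35 sites, so p = 13/35 ≈ 0.371429.
d = −(3/4) ln(1 − 4p/3) = −0.75 ln(1 − 0.495239) = −0.75 ln(0.504761)
  = −0.75 × (-0.683670) = 0.512753 substitutions/site.

0.51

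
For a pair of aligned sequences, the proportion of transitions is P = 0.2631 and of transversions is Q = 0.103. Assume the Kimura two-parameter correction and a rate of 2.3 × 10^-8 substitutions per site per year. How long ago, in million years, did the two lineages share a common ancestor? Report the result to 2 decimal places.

12.04

Under the Kimura two-parameter model, d = −½ ln(1 − 2P − Q) − ¼ ln(1 − 2Q).
1 − 2P − Q = 0.3708, giving −½ ln(0.3708) = 0.496046.
1 − 2Q = 0.794, giving −¼ ln(0.794) = 0.057668.
d = 0.496046 + 0.057668 = 0.553714.
Under a molecular clock d = 2μt, so t = d/(2μ) = 0.553714 / (2 × 2.3 × 10^-8) = 12.04 million years.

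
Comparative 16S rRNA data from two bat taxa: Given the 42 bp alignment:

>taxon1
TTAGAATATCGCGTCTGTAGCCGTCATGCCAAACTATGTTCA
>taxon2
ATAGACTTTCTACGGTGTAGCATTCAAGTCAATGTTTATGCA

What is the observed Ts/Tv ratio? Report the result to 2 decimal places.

0.13

Transitions are A↔G and C↔T; transversions are all other mismatches.
Transitions: 2. Transversions: 15.
R = 2/15 = 0.133333… ≈ 0.13 (to 2 d.p.).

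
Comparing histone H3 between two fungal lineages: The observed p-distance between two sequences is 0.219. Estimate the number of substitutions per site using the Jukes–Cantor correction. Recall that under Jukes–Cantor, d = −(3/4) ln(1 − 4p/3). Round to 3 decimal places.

d = −(3/4) ln(1 − 4p/3) = −0.75 ln(1 − 0.292) = −0.75 ln(0.708)
  = −0.75 × (-0.345311) = 0.258983 substitutions/site.

0.259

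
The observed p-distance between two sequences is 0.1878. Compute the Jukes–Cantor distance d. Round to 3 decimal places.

d = −(3/4) ln(1 − 4p/3) = −0.75 ln(1 − 0.2504) = −0.75 ln(0.7496)
  = −0.75 × (-0.288216) = 0.216162 substitutions/site.

0.216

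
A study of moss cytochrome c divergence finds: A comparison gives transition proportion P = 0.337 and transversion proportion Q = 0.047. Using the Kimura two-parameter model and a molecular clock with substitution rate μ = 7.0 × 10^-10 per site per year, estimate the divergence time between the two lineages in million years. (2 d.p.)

Under the Kimura two-parameter model, d = −½ ln(1 − 2P − Q) − ¼ ln(1 − 2Q).
1 − 2P − Q = 0.279, giving −½ ln(0.279) = 0.638272.
1 − 2Q = 0.906, giving −¼ ln(0.906) = 0.024679.
d = 0.638272 + 0.024679 = 0.662951.
Under a molecular clock d = 2μt, so t = d/(2μ) = 0.662951 / (2 × 7.0 × 10^-10) = 473.54 million years.

473.54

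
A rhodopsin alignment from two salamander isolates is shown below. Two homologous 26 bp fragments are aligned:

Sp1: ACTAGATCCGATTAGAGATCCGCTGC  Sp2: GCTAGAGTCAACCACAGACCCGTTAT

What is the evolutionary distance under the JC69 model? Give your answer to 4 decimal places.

The sequences differ at 11 of 26 sites, so p = 11/26 ≈ 0.423077.
d = −(3/4) ln(1 − 4p/3) = −0.75 ln(1 − 0.564103) = −0.75 ln(0.435897)
  = −0.75 × (-0.830349) = 0.622762 substitutions/site.

0.6228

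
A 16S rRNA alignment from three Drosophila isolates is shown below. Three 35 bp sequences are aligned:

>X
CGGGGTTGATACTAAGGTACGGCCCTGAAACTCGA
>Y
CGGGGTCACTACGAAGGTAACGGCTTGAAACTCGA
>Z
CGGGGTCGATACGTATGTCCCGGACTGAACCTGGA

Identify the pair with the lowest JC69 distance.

X–Y: 8/35 differ, p = 0.229, d = 0.273.
X–Z: 10/35 differ, p = 0.286, d = 0.360.
Y–Z: 10/35 differ, p = 0.286, d = 0.360.
The smallest distance is between X and Y.

X and Y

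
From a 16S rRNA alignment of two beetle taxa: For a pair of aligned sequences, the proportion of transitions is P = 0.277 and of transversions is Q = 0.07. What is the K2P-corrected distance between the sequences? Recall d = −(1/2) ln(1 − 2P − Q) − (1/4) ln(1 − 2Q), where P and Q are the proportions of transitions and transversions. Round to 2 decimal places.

0.53

Under the Kimura two-parameter model, d = −½ ln(1 − 2P − Q) − ¼ ln(1 − 2Q).
1 − 2P − Q = 0.376, giving −½ ln(0.376) = 0.489083.
1 − 2Q = 0.86, giving −¼ ln(0.86) = 0.037706.
d = 0.489083 + 0.037706 = 0.526789.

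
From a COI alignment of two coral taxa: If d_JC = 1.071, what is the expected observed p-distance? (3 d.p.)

p = (3/4)(1 − e^(−4d/3)) = 0.75 × (1 − e^(-1.428)) = 0.75 × (1 − 0.239788) = 0.570159.

0.570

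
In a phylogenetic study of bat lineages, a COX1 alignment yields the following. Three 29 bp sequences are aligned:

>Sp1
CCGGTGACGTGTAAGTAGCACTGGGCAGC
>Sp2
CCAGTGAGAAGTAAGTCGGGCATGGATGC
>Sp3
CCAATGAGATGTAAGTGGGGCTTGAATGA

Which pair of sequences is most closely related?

Sp2 and Sp3

Sp1–Sp2: 11/29 differ, p = 0.379, d = 0.529.
Sp1–Sp3: 12/29 differ, p = 0.414, d = 0.602.
Sp2–Sp3: 6/29 differ, p = 0.207, d = 0.242.
The smallest distance is between Sp2 and Sp3.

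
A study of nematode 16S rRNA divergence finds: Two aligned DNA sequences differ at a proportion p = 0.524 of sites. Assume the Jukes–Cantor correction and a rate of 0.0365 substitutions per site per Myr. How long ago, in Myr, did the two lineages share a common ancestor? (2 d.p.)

12.32

d = −(3/4) ln(1 − 4p/3) = −0.75 ln(1 − 0.698667) = −0.75 ln(0.301333)
  = −0.75 × (-1.199539) = 0.899654 substitutions/site.
Under a molecular clock d = 2μt, so t = d/(2μ) = 0.899654 / (2 × 0.0365) = 12.32 Myr.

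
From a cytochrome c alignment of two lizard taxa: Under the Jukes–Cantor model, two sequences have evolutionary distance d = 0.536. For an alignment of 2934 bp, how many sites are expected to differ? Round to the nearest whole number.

1124

Invert JC69: p = (3/4)(1 − e^(−4d/3)) = 0.75 × (1 − e^(-0.714667)) = 0.75 × (1 − 0.489355) = 0.382984.
Expected differing sites = pL ≈ 0.382984 × 2934 = 1123.675056 ≈ 1124.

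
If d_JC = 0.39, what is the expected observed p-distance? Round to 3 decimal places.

0.304

p = (3/4)(1 − e^(−4d/3)) = 0.75 × (1 − e^(-0.52)) = 0.75 × (1 − 0.594521) = 0.304109.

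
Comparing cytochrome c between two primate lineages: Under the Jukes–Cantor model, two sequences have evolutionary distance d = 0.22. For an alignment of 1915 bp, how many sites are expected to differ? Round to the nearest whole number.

Invert JC69: p = (3/4)(1 − e^(−4d/3)) = 0.75 × (1 − e^(-0.293333)) = 0.75 × (1 − 0.745774) = 0.190670.
Expected differing sites = pL ≈ 0.190670 × 1915 = 365.13305 ≈ 365.

365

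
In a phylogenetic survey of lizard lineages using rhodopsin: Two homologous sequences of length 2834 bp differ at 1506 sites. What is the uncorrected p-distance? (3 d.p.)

0.531

p = 1506/2834 = 0.531404… ≈ 0.531 (to 3 d.p.).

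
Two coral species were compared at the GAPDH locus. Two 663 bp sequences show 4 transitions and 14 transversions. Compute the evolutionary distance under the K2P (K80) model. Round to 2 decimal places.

0.03

P = 4/663 ≈ 0.006033 and Q = 14/663 ≈ 0.021116.
Under the Kimura two-parameter model, d = −½ ln(1 − 2P − Q) − ¼ ln(1 − 2Q).
1 − 2P − Q = 0.966818, giving −½ ln(0.966818) = 0.016873.
1 − 2Q = 0.957768, giving −¼ ln(0.957768) = 0.010787.
d = 0.016873 + 0.010787 = 0.027660.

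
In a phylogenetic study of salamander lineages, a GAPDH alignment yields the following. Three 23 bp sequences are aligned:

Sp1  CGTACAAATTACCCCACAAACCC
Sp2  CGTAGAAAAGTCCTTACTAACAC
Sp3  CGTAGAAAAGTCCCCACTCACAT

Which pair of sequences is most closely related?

Sp2 and Sp3

Sp1–Sp2: 8/23 differ, p = 0.348, d = 0.467.
Sp1–Sp3: 8/23 differ, p = 0.348, d = 0.467.
Sp2–Sp3: 4/23 differ, p = 0.174, d = 0.198.
The smallest distance is between Sp2 and Sp3.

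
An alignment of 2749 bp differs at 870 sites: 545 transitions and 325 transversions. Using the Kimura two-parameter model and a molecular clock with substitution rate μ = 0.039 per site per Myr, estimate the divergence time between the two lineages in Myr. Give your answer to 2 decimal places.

P = 545/2749 ≈ 0.198254 and Q = 325/2749 ≈ 0.118225.
Under the Kimura two-parameter model, d = −½ ln(1 − 2P − Q) − ¼ ln(1 − 2Q).
1 − 2P − Q = 0.485267, giving −½ ln(0.485267) = 0.361528.
1 − 2Q = 0.76355, giving −¼ ln(0.76355) = 0.067444.
d = 0.361528 + 0.067444 = 0.428972.
Under a molecular clock d = 2μt, so t = d/(2μ) = 0.428972 / (2 × 0.039) = 5.50 Myr.

5.50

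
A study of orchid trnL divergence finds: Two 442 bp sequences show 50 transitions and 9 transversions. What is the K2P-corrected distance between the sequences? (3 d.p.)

P = 50/442 ≈ 0.113122 and Q = 9/442 ≈ 0.020362.
Under the Kimura two-parameter model, d = −½ ln(1 − 2P − Q) − ¼ ln(1 − 2Q).
1 − 2P − Q = 0.753394, giving −½ ln(0.753394) = 0.141583.
1 − 2Q = 0.959276, giving −¼ ln(0.959276) = 0.010394.
d = 0.141583 + 0.010394 = 0.151977.

0.152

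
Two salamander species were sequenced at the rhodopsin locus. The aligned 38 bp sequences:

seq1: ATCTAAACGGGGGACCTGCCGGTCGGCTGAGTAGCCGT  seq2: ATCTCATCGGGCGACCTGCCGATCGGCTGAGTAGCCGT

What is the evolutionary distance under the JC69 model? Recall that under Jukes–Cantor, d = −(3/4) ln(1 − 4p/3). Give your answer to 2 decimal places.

The sequences differ at 4 of 38 sites (5, 7, 12, 22), so p = 4/38 ≈ 0.105263.
d = −(3/4) ln(1 − 4p/3) = −0.75 ln(1 − 0.140351) = −0.75 ln(0.859649)
  = −0.75 × (-0.151231) = 0.113423 substitutions/site.

0.11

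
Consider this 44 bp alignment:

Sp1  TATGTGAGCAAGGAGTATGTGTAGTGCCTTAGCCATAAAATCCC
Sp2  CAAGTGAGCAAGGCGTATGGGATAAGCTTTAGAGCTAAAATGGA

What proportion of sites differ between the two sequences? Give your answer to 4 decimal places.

0.3409

The sequences differ at 15 of 44 positions.
p = 15/44 = 0.340909… ≈ 0.3409 (to 4 d.p.).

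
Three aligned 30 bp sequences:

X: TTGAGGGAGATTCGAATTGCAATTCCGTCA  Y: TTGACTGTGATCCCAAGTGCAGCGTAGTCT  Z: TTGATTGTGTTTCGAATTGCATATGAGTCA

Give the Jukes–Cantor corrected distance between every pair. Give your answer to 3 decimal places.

d(X,Y) = 0.572, d(X,Z) = 0.330, d(Y,Z) = 0.441

X–Y: 12/30 sites differ → p = 0.4, d = −0.75 ln(1 − 0.533333) = 0.571605 ≈ 0.572.
X–Z: 8/30 sites differ → p ≈ 0.266667, d = −0.75 ln(1 − 0.355556) = 0.329526 ≈ 0.330.
Y–Z: 10/30 sites differ → p ≈ 0.333333, d = −0.75 ln(1 − 0.444444) = 0.440839 ≈ 0.441.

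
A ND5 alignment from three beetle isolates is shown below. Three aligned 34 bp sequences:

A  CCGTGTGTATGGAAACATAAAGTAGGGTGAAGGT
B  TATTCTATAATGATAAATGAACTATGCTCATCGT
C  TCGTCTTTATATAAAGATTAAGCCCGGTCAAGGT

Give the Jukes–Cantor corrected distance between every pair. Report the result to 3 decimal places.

A–B: 16/34 sites differ → p ≈ 0.470588, d = −0.75 ln(1 − 0.627451) = 0.740540 ≈ 0.741.
A–C: 11/34 sites differ → p ≈ 0.323529, d = −0.75 ln(1 − 0.431372) = 0.423397 ≈ 0.423.
B–C: 16/34 sites differ → p ≈ 0.470588, d = −0.75 ln(1 − 0.627451) = 0.740540 ≈ 0.741.

d(A,B) = 0.741, d(A,C) = 0.423, d(B,C) = 0.741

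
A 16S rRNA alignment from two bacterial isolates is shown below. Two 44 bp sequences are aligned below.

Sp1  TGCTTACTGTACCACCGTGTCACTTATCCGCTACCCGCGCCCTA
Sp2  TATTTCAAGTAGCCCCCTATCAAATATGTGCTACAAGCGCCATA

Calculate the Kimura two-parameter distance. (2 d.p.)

0.50

Of 44 sites, 4 differences are transitions and 12 are transversions, so P = 4/44 ≈ 0.090909 and Q = 12/44 ≈ 0.272727.
Under the Kimura two-parameter model, d = −½ ln(1 − 2P − Q) − ¼ ln(1 − 2Q).
1 − 2P − Q = 0.545455, giving −½ ln(0.545455) = 0.303067.
1 − 2Q = 0.454546, giving −¼ ln(0.454546) = 0.197114.
d = 0.303067 + 0.197114 = 0.500181.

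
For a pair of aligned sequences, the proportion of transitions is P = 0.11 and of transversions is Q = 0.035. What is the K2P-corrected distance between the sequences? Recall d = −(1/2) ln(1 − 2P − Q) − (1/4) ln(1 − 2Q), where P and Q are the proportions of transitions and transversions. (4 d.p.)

0.1653

Under the Kimura two-parameter model, d = −½ ln(1 − 2P − Q) − ¼ ln(1 − 2Q).
1 − 2P − Q = 0.745, giving −½ ln(0.745) = 0.147186.
1 − 2Q = 0.93, giving −¼ ln(0.93) = 0.018143.
d = 0.147186 + 0.018143 = 0.165329.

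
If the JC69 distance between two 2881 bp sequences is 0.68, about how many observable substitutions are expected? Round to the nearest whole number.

Invert JC69: p = (3/4)(1 − e^(−4d/3)) = 0.75 × (1 − e^(-0.906667)) = 0.75 × (1 − 0.403868) = 0.447099.
Expected differing sites = pL ≈ 0.447099 × 2881 = 1288.092219 ≈ 1288.

1288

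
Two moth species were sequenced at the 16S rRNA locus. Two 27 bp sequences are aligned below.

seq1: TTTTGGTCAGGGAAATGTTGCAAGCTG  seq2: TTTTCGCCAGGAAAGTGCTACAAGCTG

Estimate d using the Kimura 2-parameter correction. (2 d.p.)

0.28

Of 27 sites, 5 differences are transitions and 1 are transversions, so P = 5/27 ≈ 0.185185 and Q = 1/27 ≈ 0.037037.
Under the Kimura two-parameter model, d = −½ ln(1 − 2P − Q) − ¼ ln(1 − 2Q).
1 − 2P − Q = 0.592593, giving −½ ln(0.592593) = 0.261624.
1 − 2Q = 0.925926, giving −¼ ln(0.925926) = 0.019240.
d = 0.261624 + 0.019240 = 0.280864.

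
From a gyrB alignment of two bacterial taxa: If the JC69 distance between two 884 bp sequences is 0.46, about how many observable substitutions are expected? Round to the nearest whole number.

Invert JC69: p = (3/4)(1 − e^(−4d/3)) = 0.75 × (1 − e^(-0.613333)) = 0.75 × (1 − 0.541543) = 0.343843.
Expected differing sites = pL ≈ 0.343843 × 884 = 303.957212 ≈ 304.

304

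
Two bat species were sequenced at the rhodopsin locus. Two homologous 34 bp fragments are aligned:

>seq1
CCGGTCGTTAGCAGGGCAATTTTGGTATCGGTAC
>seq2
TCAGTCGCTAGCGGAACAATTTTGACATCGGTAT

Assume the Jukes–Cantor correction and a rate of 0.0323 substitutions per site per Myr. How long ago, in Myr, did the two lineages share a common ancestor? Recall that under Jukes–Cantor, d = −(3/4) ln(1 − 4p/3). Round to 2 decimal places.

The sequences differ at 9 of 34 sites (1, 3, 8, 13, 15, 16, 25, 26, 34), so p = 9/34 ≈ 0.264706.
d = −(3/4) ln(1 − 4p/3) = −0.75 ln(1 − 0.352941) = −0.75 ln(0.647059)
  = −0.75 × (-0.435318) = 0.326489 substitutions/site.
Under a molecular clock d = 2μt, so t = d/(2μ) = 0.326489 / (2 × 0.0323) = 5.05 Myr.

5.05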